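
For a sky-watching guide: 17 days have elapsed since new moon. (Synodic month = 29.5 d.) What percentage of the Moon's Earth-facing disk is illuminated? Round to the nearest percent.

94%

The Moon has covered 17/29.5 of its cycle, so θ ≈ 360° × 17/29.5 = 207.5°.
Illuminated fraction = (1 − cos 207.5°)/2 = (1 − (-0.887))/2 ≈ 0.944, so 94%.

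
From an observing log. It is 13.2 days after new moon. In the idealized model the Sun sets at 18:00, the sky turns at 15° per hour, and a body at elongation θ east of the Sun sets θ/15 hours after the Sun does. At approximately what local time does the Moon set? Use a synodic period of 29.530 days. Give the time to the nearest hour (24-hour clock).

The Moon has covered 13.2/29.530 of its cycle, so θ ≈ 360° × 13.2/29.530 = 160.9°.
The Moon trails the Sun by θ/15 = 160.9/15 ≈ 10.73 hours.
18:00 + 10.73 h ≈ 04:44 → 05:00 to the nearest hour.

05:00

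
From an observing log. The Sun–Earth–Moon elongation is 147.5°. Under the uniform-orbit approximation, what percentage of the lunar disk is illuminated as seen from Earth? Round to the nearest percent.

Half-versine of 147.5°: (1 − (-0.843))/2 = 0.922, i.e. 92%.

92%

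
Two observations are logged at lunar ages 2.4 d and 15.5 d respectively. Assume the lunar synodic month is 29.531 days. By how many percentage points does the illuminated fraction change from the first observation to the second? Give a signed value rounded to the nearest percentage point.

+93 pp

First observation: θ = 360°·2.4/29.531 = 29.3°, so f = 0.064.
Second observation: θ = 189.0°, f = 0.994.
Δf = 0.994 − 0.064 = +0.930, i.e. +93 pp.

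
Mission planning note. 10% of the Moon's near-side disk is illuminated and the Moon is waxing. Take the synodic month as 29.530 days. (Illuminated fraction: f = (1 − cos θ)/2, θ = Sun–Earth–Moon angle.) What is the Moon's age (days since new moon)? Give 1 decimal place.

cos θ = 1 − 2f = 0.800, giving a principal value of 36.9°.
Before full moon the principal value applies: θ = 36.9°.
Age = 29.530 × 36.9°/360° ≈ 3.02 days.

3.0 days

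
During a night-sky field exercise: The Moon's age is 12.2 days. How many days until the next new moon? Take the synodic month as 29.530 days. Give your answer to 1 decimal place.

17.3 days

One full lunation from the last new moon is 29.530 d; remaining = 29.530 − 12.2 = 17.330 d.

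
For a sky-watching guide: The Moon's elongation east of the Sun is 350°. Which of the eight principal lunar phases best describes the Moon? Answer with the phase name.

350° lies in the new moon sector of the 8-phase cycle.

new moon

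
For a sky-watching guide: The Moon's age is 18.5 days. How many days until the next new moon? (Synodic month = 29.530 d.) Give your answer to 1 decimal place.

11.0 days

One full lunation from the last new moon is 29.530 d; remaining = 29.530 − 18.5 = 11.030 d.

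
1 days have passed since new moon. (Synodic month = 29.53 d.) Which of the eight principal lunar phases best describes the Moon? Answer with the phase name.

new moon

At 1/29.53 of the cycle, θ ≈ 12° — the new moon range.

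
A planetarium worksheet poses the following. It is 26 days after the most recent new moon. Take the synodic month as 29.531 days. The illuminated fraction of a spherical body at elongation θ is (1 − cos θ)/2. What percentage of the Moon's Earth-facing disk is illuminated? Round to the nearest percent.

Phase angle: θ = 360°·(26 d)/(29.531 d) = 317.0°.
With cos θ = 0.731, the lit fraction is (1 − 0.731)/2 ≈ 0.135, so 13%.

13%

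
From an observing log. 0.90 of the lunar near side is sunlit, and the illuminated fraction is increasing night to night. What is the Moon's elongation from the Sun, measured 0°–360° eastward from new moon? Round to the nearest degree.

From f = (1 − cos θ)/2: cos θ = 1 − 2×0.90 = -0.800; arccos → 143.1°.
Before full moon the principal value applies: θ = 143.1°.

143°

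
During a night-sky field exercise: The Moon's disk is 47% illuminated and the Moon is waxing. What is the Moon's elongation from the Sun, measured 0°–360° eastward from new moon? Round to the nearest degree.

87°

From f = (1 − cos θ)/2: cos θ = 1 − 2×0.47 = 0.060; arccos → 86.6°.
Before full moon the principal value applies: θ = 86.6°.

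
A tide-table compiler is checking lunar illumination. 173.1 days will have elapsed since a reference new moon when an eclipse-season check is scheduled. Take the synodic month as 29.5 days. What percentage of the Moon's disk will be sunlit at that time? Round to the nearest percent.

Reduce mod P: 173.1 − 5×29.5 = 25.60 d into the current lunation.
The Moon has covered 25.60/29.5 of its cycle, so θ ≈ 360° × 25.60/29.5 = 312.4°.
cos 312.4° = 0.674, so f = (1 − 0.674)/2 = 0.163, so 16%.

16%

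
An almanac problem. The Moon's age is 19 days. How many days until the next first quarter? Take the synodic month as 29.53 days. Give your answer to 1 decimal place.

First quarter is 0.25 of the way through the cycle: age 0.25 × 29.53 = 7.383 d.
Already past this cycle's first quarter; the next is at 7.383 + 29.53 = 36.913 d, so 36.913 − 19 = 17.913 days.

17.9 days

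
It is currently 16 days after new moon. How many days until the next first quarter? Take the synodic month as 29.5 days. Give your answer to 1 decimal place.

20.9 days

First quarter occurs at elongation 90°, i.e. at age 29.5 × 90/360 = 7.375 d.
This lunation's first quarter (7.375 d) has passed, so add one period: 36.875 − 16 = 20.875 days.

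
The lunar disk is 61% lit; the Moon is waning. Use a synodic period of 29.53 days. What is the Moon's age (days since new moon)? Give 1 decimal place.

21.1 days

From f = (1 − cos θ)/2: cos θ = 1 − 2×0.61 = -0.220; arccos → 102.7°.
Since the Moon is past full (waning), take the reflex angle: θ = 360° − 102.7° = 257.3°.
At 360°/29.53 d per day, 257.3° corresponds to 21.11 days.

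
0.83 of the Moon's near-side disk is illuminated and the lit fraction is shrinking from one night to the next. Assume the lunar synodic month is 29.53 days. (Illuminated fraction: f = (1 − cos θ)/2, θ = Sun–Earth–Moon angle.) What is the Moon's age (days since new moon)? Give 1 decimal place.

cos θ = 1 − 2f = -0.660, giving a principal value of 131.3°.
Waning ⇒ past full, so θ = 360° − 131.3° = 228.7°.
That fraction of the synodic month is 228.7/360 × 29.53 d ≈ 18.76 d.

18.8 days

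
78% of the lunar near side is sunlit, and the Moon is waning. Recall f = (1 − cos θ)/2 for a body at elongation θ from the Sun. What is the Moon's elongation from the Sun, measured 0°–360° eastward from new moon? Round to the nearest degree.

236°

cos θ = 1 − 2f = -0.560, giving a principal value of 124.1°.
Waning ⇒ past full, so θ = 360° − 124.1° = 235.9°.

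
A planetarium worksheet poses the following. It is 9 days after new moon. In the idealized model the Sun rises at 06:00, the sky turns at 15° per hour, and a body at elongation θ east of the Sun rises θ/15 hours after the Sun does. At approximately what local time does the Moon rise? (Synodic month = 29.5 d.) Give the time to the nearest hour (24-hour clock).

13:00

The Moon has covered 9/29.5 of its cycle, so θ ≈ 360° × 9/29.5 = 109.8°.
Delay after the Sun = 109.8° / (15°/h) ≈ 7.32 h.
06:00 + 7.32 h ≈ 13:19 → 13:00 to the nearest hour.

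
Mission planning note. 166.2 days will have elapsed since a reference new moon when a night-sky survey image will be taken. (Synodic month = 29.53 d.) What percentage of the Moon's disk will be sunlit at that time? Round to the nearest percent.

166.2/29.53 = 5.628 lunations, so 5 complete cycles and 18.55 d into the next.
Elongation θ = 360° × 18.55/29.53 ≈ 226.1°.
cos 226.1° = (-0.693), so f = (1 − (-0.693))/2 = 0.846, so 85%.

85%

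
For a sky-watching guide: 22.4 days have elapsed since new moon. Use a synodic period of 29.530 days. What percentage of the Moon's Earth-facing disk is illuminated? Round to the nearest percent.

47%

Phase angle: θ = 360°·(22.4 d)/(29.530 d) = 273.1°.
With cos θ = 0.054, the lit fraction is (1 − 0.054)/2 ≈ 0.473, so 47%.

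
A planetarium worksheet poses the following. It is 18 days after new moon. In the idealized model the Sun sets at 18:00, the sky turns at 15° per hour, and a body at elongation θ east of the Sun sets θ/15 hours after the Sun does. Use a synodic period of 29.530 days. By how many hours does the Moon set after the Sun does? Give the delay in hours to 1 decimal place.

14.6 h

Phase angle: θ = 360°·(18 d)/(29.530 d) = 219.4°.
The Moon trails the Sun by θ/15 = 219.4/15 ≈ 14.63 hours.
So the Moon sets 14.63 h after the Sun.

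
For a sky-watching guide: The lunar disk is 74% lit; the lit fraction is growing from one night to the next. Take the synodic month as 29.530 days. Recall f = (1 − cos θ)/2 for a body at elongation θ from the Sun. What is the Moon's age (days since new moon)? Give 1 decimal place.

9.7 days

cos θ = 1 − 2f = -0.480, giving a principal value of 118.7°.
The Moon is waxing (0°–180°), so θ = 118.7° directly.
At 360°/29.530 d per day, 118.7° corresponds to 9.74 days.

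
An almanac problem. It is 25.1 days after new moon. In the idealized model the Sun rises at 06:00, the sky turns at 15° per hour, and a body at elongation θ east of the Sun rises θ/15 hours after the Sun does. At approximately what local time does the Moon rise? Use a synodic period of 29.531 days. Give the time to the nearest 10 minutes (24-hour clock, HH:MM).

Elongation θ = 360° × 25.1/29.531 ≈ 306.0°.
The Moon trails the Sun by θ/15 = 306.0/15 ≈ 20.40 hours.
06:00 + 20.399 h ≈ 02:24 → 02:20 to the nearest ten minutes.

02:20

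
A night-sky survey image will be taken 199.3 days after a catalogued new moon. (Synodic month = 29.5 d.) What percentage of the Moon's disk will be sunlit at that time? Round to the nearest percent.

48%

199.3/29.5 = 6.756 lunations, so 6 complete cycles and 22.30 d into the next.
Elongation θ = 360° × 22.30/29.5 ≈ 272.1°.
Illuminated fraction = (1 − cos 272.1°)/2 = (1 − 0.037)/2 ≈ 0.481, so 48%.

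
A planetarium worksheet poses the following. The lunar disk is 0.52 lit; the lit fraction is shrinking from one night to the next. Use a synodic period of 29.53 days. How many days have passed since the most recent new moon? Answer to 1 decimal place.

22.0 days

Invert f = (1 − cos θ)/2 to get cos θ = 1 − 2(0.52) = -0.040, hence θ₀ = arccos -0.040 = 92.3°.
Since the Moon is past full (waning), take the reflex angle: θ = 360° − 92.3° = 267.7°.
At 360°/29.53 d per day, 267.7° corresponds to 21.96 days.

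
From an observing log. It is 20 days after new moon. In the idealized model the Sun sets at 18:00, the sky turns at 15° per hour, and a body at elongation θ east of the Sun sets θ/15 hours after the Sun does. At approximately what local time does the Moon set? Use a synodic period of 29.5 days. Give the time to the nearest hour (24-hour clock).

The Moon has covered 20/29.5 of its cycle, so θ ≈ 360° × 20/29.5 = 244.1°.
At 15° of sky rotation per hour, 244.1° corresponds to a 16.27 h lag.
18:00 + 16.27 h ≈ 10:16 → 10:00 to the nearest hour.

10:00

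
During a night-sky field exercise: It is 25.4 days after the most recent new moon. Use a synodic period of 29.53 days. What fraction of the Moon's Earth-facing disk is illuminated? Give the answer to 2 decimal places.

0.18

Phase angle: θ = 360°·(25.4 d)/(29.53 d) = 309.7°.
cos 309.7° = 0.638, so f = (1 − 0.638)/2 = 0.181.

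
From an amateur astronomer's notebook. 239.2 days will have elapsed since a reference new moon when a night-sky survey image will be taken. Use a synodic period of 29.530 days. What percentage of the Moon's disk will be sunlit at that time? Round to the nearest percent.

10%

239.2/29.530 = 8.100 lunations, so 8 complete cycles and 2.96 d into the next.
Phase angle: θ = 360°·(2.96 d)/(29.530 d) = 36.1°.
cos 36.1° = 0.808, so f = (1 − 0.808)/2 = 0.096, so 10%.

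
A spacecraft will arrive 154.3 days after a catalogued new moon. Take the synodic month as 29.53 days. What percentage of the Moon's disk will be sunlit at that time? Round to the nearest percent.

154.3 d spans 5 complete synodic months (5 × 29.53 = 147.65 d) plus 6.65 d.
Phase angle: θ = 360°·(6.65 d)/(29.53 d) = 81.1°.
cos 81.1° = 0.155, so f = (1 − 0.155)/2 = 0.422, so 42%.

42%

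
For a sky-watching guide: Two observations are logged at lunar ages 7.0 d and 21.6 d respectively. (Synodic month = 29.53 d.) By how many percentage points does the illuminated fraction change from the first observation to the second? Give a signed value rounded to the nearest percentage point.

θ₁ = 360° × 7.0/29.53 = 85.3°, f₁ = (1 − cos θ₁)/2 = 0.459.
θ₂ = 360° × 21.6/29.53 = 263.3°, f₂ = (1 − cos θ₂)/2 = 0.558.
Change = f₂ − f₁ = +0.099 → +10 percentage points.

+10 percentage points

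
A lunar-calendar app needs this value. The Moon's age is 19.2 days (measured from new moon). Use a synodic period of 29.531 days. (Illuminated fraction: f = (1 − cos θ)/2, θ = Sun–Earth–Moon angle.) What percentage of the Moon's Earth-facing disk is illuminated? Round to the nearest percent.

Phase angle: θ = 360°·(19.2 d)/(29.531 d) = 234.1°.
With cos θ = (-0.587), the lit fraction is (1 − (-0.587))/2 ≈ 0.793, so 79%.

79%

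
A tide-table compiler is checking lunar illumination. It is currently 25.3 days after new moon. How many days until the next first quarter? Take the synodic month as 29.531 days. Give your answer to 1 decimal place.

11.6 days

First quarter is 0.25 of the way through the cycle: age 0.25 × 29.531 = 7.383 d.
This lunation's first quarter (7.383 d) has passed, so add one period: 36.914 − 25.3 = 11.614 days.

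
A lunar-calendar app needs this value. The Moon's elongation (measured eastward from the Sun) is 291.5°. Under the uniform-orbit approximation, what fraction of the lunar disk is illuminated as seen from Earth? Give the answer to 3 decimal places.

0.317

cos 291.5° = 0.367, so f = (1 − 0.367)/2 = 0.317.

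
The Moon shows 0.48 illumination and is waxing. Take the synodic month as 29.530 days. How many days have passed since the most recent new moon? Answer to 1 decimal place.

Invert f = (1 − cos θ)/2 to get cos θ = 1 − 2(0.48) = 0.040, hence θ₀ = arccos 0.040 = 87.7°.
The Moon is waxing (0°–180°), so θ = 87.7° directly.
That fraction of the synodic month is 87.7/360 × 29.530 d ≈ 7.19 d.

7.2 days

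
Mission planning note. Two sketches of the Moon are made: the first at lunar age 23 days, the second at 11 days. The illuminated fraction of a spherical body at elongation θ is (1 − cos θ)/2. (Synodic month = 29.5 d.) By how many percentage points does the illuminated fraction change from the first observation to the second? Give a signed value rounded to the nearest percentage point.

First observation: θ = 360°·23/29.5 = 280.7°, so f = 0.407.
Second observation: θ = 134.2°, f = 0.849.
Δf = 0.849 − 0.407 = +0.441, i.e. +44 pp.

+44 percentage points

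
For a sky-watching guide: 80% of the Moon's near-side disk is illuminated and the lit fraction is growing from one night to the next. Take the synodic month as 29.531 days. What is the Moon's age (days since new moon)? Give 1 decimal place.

cos θ = 1 − 2f = -0.600, giving a principal value of 126.9°.
The Moon is waxing (0°–180°), so θ = 126.9° directly.
That fraction of the synodic month is 126.9/360 × 29.531 d ≈ 10.41 d.

10.4 days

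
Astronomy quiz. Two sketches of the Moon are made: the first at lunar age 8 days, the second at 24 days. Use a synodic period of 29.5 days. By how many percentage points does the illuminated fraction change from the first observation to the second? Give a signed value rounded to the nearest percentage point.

θ₁ = 360° × 8/29.5 = 97.6°, f₁ = (1 − cos θ₁)/2 = 0.566.
θ₂ = 360° × 24/29.5 = 292.9°, f₂ = (1 − cos θ₂)/2 = 0.306.
Change = f₂ − f₁ = -0.261 → -26 percentage points.

-26 pp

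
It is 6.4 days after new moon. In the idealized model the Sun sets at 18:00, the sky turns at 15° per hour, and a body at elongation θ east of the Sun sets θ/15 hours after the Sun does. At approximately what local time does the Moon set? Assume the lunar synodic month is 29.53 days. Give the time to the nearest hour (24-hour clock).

23:00

Phase angle: θ = 360°·(6.4 d)/(29.53 d) = 78.0°.
At 15° of sky rotation per hour, 78.0° corresponds to a 5.20 h lag.
18:00 + 5.20 h ≈ 23:12 → 23:00 to the nearest hour.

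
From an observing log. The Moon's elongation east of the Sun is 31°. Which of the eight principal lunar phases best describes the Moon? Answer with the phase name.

waxing crescent

The waxing crescent sector spans roughly 22°–68°; 31° falls inside it.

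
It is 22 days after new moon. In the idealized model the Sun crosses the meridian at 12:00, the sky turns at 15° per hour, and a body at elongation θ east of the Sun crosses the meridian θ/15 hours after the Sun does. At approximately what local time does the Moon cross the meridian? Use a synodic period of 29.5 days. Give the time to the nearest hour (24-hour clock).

06:00

Elongation θ = 360° × 22/29.5 ≈ 268.5°.
Delay after the Sun = 268.5° / (15°/h) ≈ 17.90 h.
12:00 + 17.90 h ≈ 05:54 → 06:00 to the nearest hour.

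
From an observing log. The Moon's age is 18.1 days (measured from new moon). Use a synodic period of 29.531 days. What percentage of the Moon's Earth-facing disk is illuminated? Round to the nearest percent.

The Moon has covered 18.1/29.531 of its cycle, so θ ≈ 360° × 18.1/29.531 = 220.6°.
With cos θ = (-0.759), the lit fraction is (1 − (-0.759))/2 ≈ 0.879, so 88%.

88%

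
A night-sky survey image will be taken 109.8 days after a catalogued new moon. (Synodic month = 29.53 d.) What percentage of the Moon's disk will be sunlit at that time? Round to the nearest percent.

60%

109.8/29.53 = 3.718 lunations, so 3 complete cycles and 21.21 d into the next.
Phase angle: θ = 360°·(21.21 d)/(29.53 d) = 258.6°.
With cos θ = (-0.198), the lit fraction is (1 − (-0.198))/2 ≈ 0.599, so 60%.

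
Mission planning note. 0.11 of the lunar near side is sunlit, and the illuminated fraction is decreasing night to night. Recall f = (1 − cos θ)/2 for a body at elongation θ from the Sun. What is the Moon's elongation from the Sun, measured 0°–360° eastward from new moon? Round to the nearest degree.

321°

cos θ = 1 − 2f = 0.780, giving a principal value of 38.7°.
A waning Moon lies in 180°–360°, so θ = 360° − 38.7° = 321.3°.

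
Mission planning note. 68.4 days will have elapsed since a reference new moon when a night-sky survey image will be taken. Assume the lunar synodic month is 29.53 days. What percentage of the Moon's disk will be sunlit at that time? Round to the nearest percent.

70%

Reduce mod P: 68.4 − 2×29.53 = 9.34 d into the current lunation.
The Moon has covered 9.34/29.53 of its cycle, so θ ≈ 360° × 9.34/29.53 = 113.9°.
Illuminated fraction = (1 − cos 113.9°)/2 = (1 − (-0.405))/2 ≈ 0.702, so 70%.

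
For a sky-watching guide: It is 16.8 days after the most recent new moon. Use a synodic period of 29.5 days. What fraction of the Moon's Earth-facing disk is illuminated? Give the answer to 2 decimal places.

Phase angle: θ = 360°·(16.8 d)/(29.5 d) = 205.0°.
With cos θ = (-0.906), the lit fraction is (1 − (-0.906))/2 ≈ 0.953.

0.95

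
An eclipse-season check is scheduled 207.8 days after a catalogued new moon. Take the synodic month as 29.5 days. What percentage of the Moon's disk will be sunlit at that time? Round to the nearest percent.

Reduce mod P: 207.8 − 7×29.5 = 1.30 d into the current lunation.
Elongation θ = 360° × 1.30/29.5 ≈ 15.9°.
With cos θ = 0.962, the lit fraction is (1 − 0.962)/2 ≈ 0.019, so 2%.

2%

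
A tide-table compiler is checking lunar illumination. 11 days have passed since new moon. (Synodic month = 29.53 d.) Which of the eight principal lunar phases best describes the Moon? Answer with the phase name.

waxing gibbous

At 11/29.53 of the cycle, θ ≈ 134° — the waxing gibbous range.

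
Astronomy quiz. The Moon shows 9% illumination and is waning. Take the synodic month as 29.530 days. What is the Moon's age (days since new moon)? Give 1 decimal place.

Invert f = (1 − cos θ)/2 to get cos θ = 1 − 2(0.09) = 0.820, hence θ₀ = arccos 0.820 = 34.9°.
Waning ⇒ past full, so θ = 360° − 34.9° = 325.1°.
That fraction of the synodic month is 325.1/360 × 29.530 d ≈ 26.67 d.

26.7 days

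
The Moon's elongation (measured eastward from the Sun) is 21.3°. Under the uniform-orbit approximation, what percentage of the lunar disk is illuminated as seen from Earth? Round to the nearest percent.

3%

cos 21.3° = 0.932, so f = (1 − 0.932)/2 = 0.034, i.e. 3%.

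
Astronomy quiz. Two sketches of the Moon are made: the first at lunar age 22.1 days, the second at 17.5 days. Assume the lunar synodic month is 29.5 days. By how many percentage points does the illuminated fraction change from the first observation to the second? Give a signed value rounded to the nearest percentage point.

+41 percentage points

First observation: θ = 360°·22.1/29.5 = 269.7°, so f = 0.503.
Second observation: θ = 213.6°, f = 0.917.
Δf = 0.917 − 0.503 = +0.414, i.e. +41 pp.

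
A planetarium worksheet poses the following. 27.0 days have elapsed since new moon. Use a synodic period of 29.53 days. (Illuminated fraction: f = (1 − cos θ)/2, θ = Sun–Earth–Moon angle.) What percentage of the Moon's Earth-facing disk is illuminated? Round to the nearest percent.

Elongation θ = 360° × 27.0/29.53 ≈ 329.2°.
With cos θ = 0.859, the lit fraction is (1 − 0.859)/2 ≈ 0.071, so 7%.

7%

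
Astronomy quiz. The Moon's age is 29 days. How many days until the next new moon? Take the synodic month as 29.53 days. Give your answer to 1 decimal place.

0.5 days

One full lunation from the last new moon is 29.53 d; remaining = 29.53 − 29 = 0.530 d.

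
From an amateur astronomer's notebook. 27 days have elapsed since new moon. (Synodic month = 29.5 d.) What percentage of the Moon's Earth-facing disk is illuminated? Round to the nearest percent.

7%

The Moon has covered 27/29.5 of its cycle, so θ ≈ 360° × 27/29.5 = 329.5°.
With cos θ = 0.862, the lit fraction is (1 − 0.862)/2 ≈ 0.069, so 7%.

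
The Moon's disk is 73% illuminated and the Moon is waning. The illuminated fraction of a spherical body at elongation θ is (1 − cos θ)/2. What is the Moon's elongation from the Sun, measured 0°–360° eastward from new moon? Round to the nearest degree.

Invert f = (1 − cos θ)/2 to get cos θ = 1 − 2(0.73) = -0.460, hence θ₀ = arccos -0.460 = 117.4°.
A waning Moon lies in 180°–360°, so θ = 360° − 117.4° = 242.6°.

243°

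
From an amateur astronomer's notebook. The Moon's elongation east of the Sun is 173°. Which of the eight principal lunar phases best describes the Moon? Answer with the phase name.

full moon

173° lies in the full moon sector of the 8-phase cycle.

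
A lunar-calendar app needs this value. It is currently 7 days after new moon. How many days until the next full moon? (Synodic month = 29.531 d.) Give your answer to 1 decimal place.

7.8 days

Full moon is 0.5 of the way through the cycle: age 0.5 × 29.531 = 14.765 d.
So 7.765 days remain (14.765 − 7).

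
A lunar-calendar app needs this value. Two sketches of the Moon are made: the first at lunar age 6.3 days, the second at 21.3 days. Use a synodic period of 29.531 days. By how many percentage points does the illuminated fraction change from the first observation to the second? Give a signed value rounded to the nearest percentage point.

θ₁ = 360° × 6.3/29.531 = 76.8°, f₁ = (1 − cos θ₁)/2 = 0.386.
θ₂ = 360° × 21.3/29.531 = 259.7°, f₂ = (1 − cos θ₂)/2 = 0.590.
Change = f₂ − f₁ = +0.204 → +20 percentage points.

+20 pp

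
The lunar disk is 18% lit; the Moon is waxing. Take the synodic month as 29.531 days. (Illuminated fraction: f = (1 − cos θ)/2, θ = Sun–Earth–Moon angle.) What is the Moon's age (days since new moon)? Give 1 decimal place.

cos θ = 1 − 2f = 0.640, giving a principal value of 50.2°.
Waxing ⇒ before full, so θ = 50.2°.
That fraction of the synodic month is 50.2/360 × 29.531 d ≈ 4.12 d.

4.1 days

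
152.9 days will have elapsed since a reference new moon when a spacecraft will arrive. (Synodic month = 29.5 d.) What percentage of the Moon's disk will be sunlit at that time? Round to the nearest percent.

Reduce mod P: 152.9 − 5×29.5 = 5.40 d into the current lunation.
Elongation θ = 360° × 5.40/29.5 ≈ 65.9°.
With cos θ = 0.408, the lit fraction is (1 − 0.408)/2 ≈ 0.296, so 30%.

30%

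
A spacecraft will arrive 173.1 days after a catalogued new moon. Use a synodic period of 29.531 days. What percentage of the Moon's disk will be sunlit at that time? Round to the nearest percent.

18%

173.1 d spans 5 complete synodic months (5 × 29.531 = 147.66 d) plus 25.44 d.
Phase angle: θ = 360°·(25.44 d)/(29.531 d) = 310.2°.
With cos θ = 0.645, the lit fraction is (1 − 0.645)/2 ≈ 0.177, so 18%.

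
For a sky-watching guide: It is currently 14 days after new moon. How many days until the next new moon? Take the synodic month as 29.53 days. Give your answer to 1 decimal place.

15.5 days

One full lunation from the last new moon is 29.53 d; remaining = 29.53 − 14 = 15.530 d.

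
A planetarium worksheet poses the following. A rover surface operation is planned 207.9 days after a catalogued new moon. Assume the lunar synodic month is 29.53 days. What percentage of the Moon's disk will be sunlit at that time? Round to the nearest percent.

2%

207.9/29.53 = 7.040 lunations, so 7 complete cycles and 1.19 d into the next.
Elongation θ = 360° × 1.19/29.53 ≈ 14.5°.
cos 14.5° = 0.968, so f = (1 − 0.968)/2 = 0.016, so 2%.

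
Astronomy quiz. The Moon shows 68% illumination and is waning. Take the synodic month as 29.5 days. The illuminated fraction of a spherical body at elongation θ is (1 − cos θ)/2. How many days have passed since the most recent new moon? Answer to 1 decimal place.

20.4 days

From f = (1 − cos θ)/2: cos θ = 1 − 2×0.68 = -0.360; arccos → 111.1°.
A waning Moon lies in 180°–360°, so θ = 360° − 111.1° = 248.9°.
That fraction of the synodic month is 248.9/360 × 29.5 d ≈ 20.40 d.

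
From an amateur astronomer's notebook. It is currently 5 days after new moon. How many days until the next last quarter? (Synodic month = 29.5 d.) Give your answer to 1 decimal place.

17.1 days

Last quarter occurs at elongation 270°, i.e. at age 29.5 × 270/360 = 22.125 d.
That is 22.125 − 5 = 17.125 days ahead.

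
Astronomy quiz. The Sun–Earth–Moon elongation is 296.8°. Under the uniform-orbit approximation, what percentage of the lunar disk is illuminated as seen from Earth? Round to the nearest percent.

27%

cos 296.8° = 0.451, so f = (1 − 0.451)/2 = 0.275, i.e. 27%.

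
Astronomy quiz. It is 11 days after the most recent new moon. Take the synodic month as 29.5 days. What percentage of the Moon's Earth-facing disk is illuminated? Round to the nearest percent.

85%

Elongation θ = 360° × 11/29.5 ≈ 134.2°.
cos 134.2° = (-0.698), so f = (1 − (-0.698))/2 = 0.849, so 85%.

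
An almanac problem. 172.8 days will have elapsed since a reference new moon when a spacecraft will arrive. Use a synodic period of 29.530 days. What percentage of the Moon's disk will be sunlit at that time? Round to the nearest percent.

172.8 d spans 5 complete synodic months (5 × 29.530 = 147.65 d) plus 25.15 d.
Phase angle: θ = 360°·(25.15 d)/(29.530 d) = 306.6°.
With cos θ = 0.596, the lit fraction is (1 − 0.596)/2 ≈ 0.202, so 20%.

20%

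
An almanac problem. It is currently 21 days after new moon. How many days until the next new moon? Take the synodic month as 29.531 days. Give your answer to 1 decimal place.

8.5 days

One full lunation from the last new moon is 29.531 d; remaining = 29.531 − 21 = 8.531 d.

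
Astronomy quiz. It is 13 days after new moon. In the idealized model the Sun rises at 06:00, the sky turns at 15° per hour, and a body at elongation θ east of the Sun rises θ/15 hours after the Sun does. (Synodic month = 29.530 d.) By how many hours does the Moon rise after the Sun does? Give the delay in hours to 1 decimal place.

10.6 h

Elongation θ = 360° × 13/29.530 ≈ 158.5°.
Delay after the Sun = 158.5° / (15°/h) ≈ 10.57 h.
So the Moon rises 10.57 h after the Sun.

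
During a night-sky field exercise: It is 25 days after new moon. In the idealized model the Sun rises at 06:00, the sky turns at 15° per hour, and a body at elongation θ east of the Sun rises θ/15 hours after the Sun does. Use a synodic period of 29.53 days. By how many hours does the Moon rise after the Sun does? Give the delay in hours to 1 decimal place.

20.3 h

Elongation θ = 360° × 25/29.53 ≈ 304.8°.
At 15° of sky rotation per hour, 304.8° corresponds to a 20.32 h lag.
So the Moon rises 20.32 h after the Sun.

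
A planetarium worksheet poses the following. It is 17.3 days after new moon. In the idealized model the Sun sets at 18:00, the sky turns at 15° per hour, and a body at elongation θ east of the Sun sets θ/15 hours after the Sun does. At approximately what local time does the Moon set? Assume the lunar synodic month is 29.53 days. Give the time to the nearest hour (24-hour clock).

08:00

The Moon has covered 17.3/29.53 of its cycle, so θ ≈ 360° × 17.3/29.53 = 210.9°.
Delay after the Sun = 210.9° / (15°/h) ≈ 14.06 h.
18:00 + 14.06 h ≈ 08:04 → 08:00 to the nearest hour.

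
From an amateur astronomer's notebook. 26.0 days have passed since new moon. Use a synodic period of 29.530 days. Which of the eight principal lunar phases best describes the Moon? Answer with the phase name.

At 26.0/29.530 of the cycle, θ ≈ 317° — the waning crescent range.

waning crescent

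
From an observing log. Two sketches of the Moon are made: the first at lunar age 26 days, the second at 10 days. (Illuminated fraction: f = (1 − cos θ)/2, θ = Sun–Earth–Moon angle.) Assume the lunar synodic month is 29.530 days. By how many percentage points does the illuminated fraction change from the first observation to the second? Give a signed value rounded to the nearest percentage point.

First observation: θ = 360°·26/29.530 = 317.0°, so f = 0.135.
Second observation: θ = 121.9°, f = 0.764.
Δf = 0.764 − 0.135 = +0.630, i.e. +63 pp.

+63 percentage points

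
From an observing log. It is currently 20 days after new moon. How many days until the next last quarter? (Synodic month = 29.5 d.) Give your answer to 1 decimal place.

Last quarter occurs at elongation 270°, i.e. at age 29.5 × 270/360 = 22.125 d.
So 2.125 days remain (22.125 − 20).

2.1 days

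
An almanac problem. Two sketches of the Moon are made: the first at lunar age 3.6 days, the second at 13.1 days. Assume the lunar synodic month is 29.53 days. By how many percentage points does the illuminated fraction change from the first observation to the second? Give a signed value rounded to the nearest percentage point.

First observation: θ = 360°·3.6/29.53 = 43.9°, so f = 0.140.
Second observation: θ = 159.7°, f = 0.969.
Δf = 0.969 − 0.140 = +0.829, i.e. +83 pp.

+83 pp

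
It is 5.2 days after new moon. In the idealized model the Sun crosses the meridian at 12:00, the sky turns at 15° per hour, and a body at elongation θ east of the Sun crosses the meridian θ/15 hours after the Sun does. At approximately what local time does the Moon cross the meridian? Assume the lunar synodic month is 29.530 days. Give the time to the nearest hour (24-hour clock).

Phase angle: θ = 360°·(5.2 d)/(29.530 d) = 63.4°.
Delay after the Sun = 63.4° / (15°/h) ≈ 4.23 h.
12:00 + 4.23 h ≈ 16:14 → 16:00 to the nearest hour.

16:00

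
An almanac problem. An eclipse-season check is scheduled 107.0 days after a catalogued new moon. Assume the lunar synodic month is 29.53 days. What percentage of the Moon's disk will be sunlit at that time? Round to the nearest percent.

86%

Reduce mod P: 107.0 − 3×29.53 = 18.41 d into the current lunation.
The Moon has covered 18.41/29.53 of its cycle, so θ ≈ 360° × 18.41/29.53 = 224.4°.
With cos θ = (-0.714), the lit fraction is (1 − (-0.714))/2 ≈ 0.857, so 86%.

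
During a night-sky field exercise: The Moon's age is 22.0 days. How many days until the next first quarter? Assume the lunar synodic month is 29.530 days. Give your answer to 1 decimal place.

14.9 days

First quarter is 0.25 of the way through the cycle: age 0.25 × 29.530 = 7.383 d.
Already past this cycle's first quarter; the next is at 7.383 + 29.530 = 36.913 d, so 36.913 − 22.0 = 14.913 days.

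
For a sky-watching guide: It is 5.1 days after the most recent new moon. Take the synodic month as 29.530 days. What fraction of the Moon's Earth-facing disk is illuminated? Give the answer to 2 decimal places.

The Moon has covered 5.1/29.530 of its cycle, so θ ≈ 360° × 5.1/29.530 = 62.2°.
cos 62.2° = 0.467, so f = (1 − 0.467)/2 = 0.267.

0.27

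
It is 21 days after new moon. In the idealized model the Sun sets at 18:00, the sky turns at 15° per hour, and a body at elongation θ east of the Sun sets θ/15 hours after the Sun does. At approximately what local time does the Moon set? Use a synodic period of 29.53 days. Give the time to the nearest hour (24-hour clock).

11:00

Phase angle: θ = 360°·(21 d)/(29.53 d) = 256.0°.
The Moon trails the Sun by θ/15 = 256.0/15 ≈ 17.07 hours.
18:00 + 17.07 h ≈ 11:04 → 11:00 to the nearest hour.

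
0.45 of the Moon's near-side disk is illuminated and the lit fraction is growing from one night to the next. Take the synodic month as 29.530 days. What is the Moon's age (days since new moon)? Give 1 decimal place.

cos θ = 1 − 2f = 0.100, giving a principal value of 84.3°.
Before full moon the principal value applies: θ = 84.3°.
Age = 29.530 × 84.3°/360° ≈ 6.91 days.

6.9 days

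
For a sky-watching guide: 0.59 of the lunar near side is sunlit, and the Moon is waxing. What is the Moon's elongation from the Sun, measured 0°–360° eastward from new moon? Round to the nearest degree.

Invert f = (1 − cos θ)/2 to get cos θ = 1 − 2(0.59) = -0.180, hence θ₀ = arccos -0.180 = 100.4°.
Before full moon the principal value applies: θ = 100.4°.

100°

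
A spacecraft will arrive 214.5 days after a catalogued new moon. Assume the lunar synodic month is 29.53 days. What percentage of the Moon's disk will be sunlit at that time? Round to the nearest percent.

54%

214.5 d spans 7 complete synodic months (7 × 29.53 = 206.71 d) plus 7.79 d.
Elongation θ = 360° × 7.79/29.53 ≈ 95.0°.
cos 95.0° = (-0.087), so f = (1 − (-0.087))/2 = 0.543, so 54%.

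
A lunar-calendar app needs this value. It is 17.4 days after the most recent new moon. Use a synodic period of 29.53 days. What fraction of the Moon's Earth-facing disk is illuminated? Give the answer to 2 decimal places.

0.92

Elongation θ = 360° × 17.4/29.53 ≈ 212.1°.
With cos θ = (-0.847), the lit fraction is (1 − (-0.847))/2 ≈ 0.923.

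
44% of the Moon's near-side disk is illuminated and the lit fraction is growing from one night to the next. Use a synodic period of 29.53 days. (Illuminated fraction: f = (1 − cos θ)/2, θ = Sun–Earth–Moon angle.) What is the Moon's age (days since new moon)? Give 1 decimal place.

6.8 days

Invert f = (1 − cos θ)/2 to get cos θ = 1 − 2(0.44) = 0.120, hence θ₀ = arccos 0.120 = 83.1°.
The Moon is waxing (0°–180°), so θ = 83.1° directly.
That fraction of the synodic month is 83.1/360 × 29.53 d ≈ 6.82 d.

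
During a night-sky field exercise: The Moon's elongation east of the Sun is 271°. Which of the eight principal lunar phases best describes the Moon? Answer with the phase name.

last quarter

The last quarter sector spans roughly 248°–292°; 271° falls inside it.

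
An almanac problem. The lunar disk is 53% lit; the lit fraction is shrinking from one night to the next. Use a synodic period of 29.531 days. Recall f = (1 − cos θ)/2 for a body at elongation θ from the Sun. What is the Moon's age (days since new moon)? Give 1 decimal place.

From f = (1 − cos θ)/2: cos θ = 1 − 2×0.53 = -0.060; arccos → 93.4°.
A waning Moon lies in 180°–360°, so θ = 360° − 93.4° = 266.6°.
That fraction of the synodic month is 266.6/360 × 29.531 d ≈ 21.87 d.

21.9 days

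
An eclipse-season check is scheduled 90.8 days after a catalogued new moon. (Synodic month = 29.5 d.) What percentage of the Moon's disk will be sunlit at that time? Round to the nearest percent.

90.8/29.5 = 3.078 lunations, so 3 complete cycles and 2.30 d into the next.
Phase angle: θ = 360°·(2.30 d)/(29.5 d) = 28.1°.
cos 28.1° = 0.882, so f = (1 − 0.882)/2 = 0.059, so 6%.

6%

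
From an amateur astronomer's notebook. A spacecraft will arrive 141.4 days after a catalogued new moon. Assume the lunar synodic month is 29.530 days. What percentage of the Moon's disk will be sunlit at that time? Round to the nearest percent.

Reduce mod P: 141.4 − 4×29.530 = 23.28 d into the current lunation.
Phase angle: θ = 360°·(23.28 d)/(29.530 d) = 283.8°.
With cos θ = 0.239, the lit fraction is (1 − 0.239)/2 ≈ 0.381, so 38%.

38%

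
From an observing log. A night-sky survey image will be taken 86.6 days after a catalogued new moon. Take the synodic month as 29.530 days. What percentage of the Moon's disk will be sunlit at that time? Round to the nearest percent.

Reduce mod P: 86.6 − 2×29.530 = 27.54 d into the current lunation.
Elongation θ = 360° × 27.54/29.530 ≈ 335.7°.
cos 335.7° = 0.912, so f = (1 − 0.912)/2 = 0.044, so 4%.

4%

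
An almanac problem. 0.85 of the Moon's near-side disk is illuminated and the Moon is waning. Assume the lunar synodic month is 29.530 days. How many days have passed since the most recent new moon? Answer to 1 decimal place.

cos θ = 1 − 2f = -0.700, giving a principal value of 134.4°.
A waning Moon lies in 180°–360°, so θ = 360° − 134.4° = 225.6°.
That fraction of the synodic month is 225.6/360 × 29.530 d ≈ 18.50 d.

18.5 days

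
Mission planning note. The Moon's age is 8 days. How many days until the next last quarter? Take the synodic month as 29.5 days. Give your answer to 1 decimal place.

Last quarter is 0.75 of the way through the cycle: age 0.75 × 29.5 = 22.125 d.
That is 22.125 − 8 = 14.125 days ahead.

14.1 days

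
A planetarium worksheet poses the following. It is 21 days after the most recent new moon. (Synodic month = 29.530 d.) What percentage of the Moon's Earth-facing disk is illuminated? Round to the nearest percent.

62%

Elongation θ = 360° × 21/29.530 ≈ 256.0°.
cos 256.0° = (-0.242), so f = (1 − (-0.242))/2 = 0.621, so 62%.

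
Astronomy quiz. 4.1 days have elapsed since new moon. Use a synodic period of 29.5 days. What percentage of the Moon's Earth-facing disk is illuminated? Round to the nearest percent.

18%

Phase angle: θ = 360°·(4.1 d)/(29.5 d) = 50.0°.
With cos θ = 0.642, the lit fraction is (1 − 0.642)/2 ≈ 0.179, so 18%.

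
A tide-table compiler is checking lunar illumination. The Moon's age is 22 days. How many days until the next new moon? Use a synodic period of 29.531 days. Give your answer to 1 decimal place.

The next new moon completes the synodic month: 29.531 − 22 = 7.531 days.

7.5 days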